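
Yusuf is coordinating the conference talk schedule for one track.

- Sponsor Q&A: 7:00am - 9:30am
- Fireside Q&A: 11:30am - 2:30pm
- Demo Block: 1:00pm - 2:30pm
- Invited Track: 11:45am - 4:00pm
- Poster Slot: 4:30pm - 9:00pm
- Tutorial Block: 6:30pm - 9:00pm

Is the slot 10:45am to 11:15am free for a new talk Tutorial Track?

Sponsor Q&A: ends 9:30am at or before Tutorial Track starts 10:45am → clear.
Fireside Q&A: starts 11:30am at or after Tutorial Track ends 11:15am → clear.
Invited Track: starts 11:45am at or after Tutorial Track ends 11:15am → clear.
Demo Block: starts 1:00pm at or after Tutorial Track ends 11:15am → clear.
Poster Slot: starts 4:30pm at or after Tutorial Track ends 11:15am → clear.
Tutorial Block: starts 6:30pm at or after Tutorial Track ends 11:15am → clear.

Yes — the slot is free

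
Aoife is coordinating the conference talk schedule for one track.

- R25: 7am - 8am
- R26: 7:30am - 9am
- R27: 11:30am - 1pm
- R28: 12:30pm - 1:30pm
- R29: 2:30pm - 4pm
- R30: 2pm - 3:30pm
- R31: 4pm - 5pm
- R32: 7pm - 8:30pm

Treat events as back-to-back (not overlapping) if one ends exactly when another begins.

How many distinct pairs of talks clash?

Sorted by start: R25, R26, R27, R28, R30, R29, R31, R32.
R26 starts before R25 ends → R25 and R26 overlap.
R27 starts after R25 ends — done with R25.
R27 starts after R26 ends — done with R26.
R28 starts before R27 ends → R27 and R28 overlap.
R30 starts after R27 ends — done with R27.
R30 starts after R28 ends — done with R28.
R29 starts before R30 ends → R30 and R29 overlap.
R31 starts after R30 ends — done with R30.
R31 starts exactly when R29 ends (back-to-back, no overlap) — done with R29.
R32 starts after R31 ends.
Overlapping pairs: R25 & R26, R27 & R28, R29 & R30 — 3 in total.

3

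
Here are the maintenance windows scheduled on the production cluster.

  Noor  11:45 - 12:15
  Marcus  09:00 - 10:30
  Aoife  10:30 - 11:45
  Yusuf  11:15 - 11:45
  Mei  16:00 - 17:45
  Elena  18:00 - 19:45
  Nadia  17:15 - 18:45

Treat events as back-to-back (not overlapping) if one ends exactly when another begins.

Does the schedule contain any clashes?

Sorted by start: Marcus, Aoife, Yusuf, Noor, Mei, Nadia, Elena.
Aoife starts exactly when Marcus ends (back-to-back, no overlap) — done with Marcus.
Yusuf starts before Aoife ends → Aoife and Yusuf overlap.
That's a conflict, so the schedule is not conflict-free.

Yes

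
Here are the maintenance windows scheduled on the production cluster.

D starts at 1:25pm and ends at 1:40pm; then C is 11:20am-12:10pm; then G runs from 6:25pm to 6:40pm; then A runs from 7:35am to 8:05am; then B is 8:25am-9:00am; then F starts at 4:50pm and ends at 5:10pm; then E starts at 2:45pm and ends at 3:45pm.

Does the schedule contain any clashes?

Two intervals overlap when each starts before the other ends.
Sorted by start: A, B, C, D, E, F, G.
B starts after A ends; A is clear from here.
C starts after B ends; B is clear from here.
D starts after C ends; C is clear from here.
E starts after D ends; D is clear from here.
F starts after E ends; E is clear from here.
G starts after F ends.
Every pair is clear; the schedule has no overlaps.

No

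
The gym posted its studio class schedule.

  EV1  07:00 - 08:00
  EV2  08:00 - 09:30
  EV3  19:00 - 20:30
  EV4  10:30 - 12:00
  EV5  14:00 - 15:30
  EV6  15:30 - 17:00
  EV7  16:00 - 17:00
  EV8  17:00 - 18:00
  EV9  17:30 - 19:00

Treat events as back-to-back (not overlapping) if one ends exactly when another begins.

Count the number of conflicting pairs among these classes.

2

Sorted by start: EV1, EV2, EV4, EV5, EV6, EV7, EV8, EV9, EV3.
EV2 starts exactly when EV1 ends (back-to-back, no overlap), so EV1 has no further overlaps.
EV4 starts after EV2 ends, so EV2 has no further overlaps.
EV5 starts after EV4 ends, so EV4 has no further overlaps.
EV6 starts exactly when EV5 ends (back-to-back, no overlap), so EV5 has no further overlaps.
EV7 starts before EV6 ends → EV6 and EV7 overlap.
EV8 starts exactly when EV6 ends (back-to-back, no overlap), so EV6 has no further overlaps.
EV8 starts exactly when EV7 ends (back-to-back, no overlap), so EV7 has no further overlaps.
EV9 starts before EV8 ends → EV8 and EV9 overlap.
EV3 starts after EV8 ends.
EV3 starts exactly when EV9 ends (back-to-back, no overlap).
Overlapping pairs: EV6 & EV7, EV8 & EV9 — 2 in total.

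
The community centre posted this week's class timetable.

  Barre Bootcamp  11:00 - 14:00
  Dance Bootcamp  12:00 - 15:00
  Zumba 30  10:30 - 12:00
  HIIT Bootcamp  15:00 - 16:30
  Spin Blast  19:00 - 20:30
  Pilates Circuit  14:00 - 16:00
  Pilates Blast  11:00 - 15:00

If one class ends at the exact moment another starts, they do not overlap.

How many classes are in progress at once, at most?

Sweep the timeline, counting +1 at each start and −1 at each end (ends before starts at a tie):
10:30 start Zumba 30 → 1
11:00 start Barre Bootcamp → 2
11:00 start Pilates Blast → 3
12:00 end Zumba 30 → 2
12:00 start Dance Bootcamp → 3
14:00 end Barre Bootcamp → 2
14:00 start Pilates Circuit → 3
15:00 end Dance Bootcamp → 2
15:00 end Pilates Blast → 1
15:00 start HIIT Bootcamp → 2
16:00 end Pilates Circuit → 1
16:30 end HIIT Bootcamp → 0
19:00 start Spin Blast → 1
20:30 end Spin Blast → 0
Peak is 3, at 11:00 (Barre Bootcamp, Pilates Blast, Zumba 30).

3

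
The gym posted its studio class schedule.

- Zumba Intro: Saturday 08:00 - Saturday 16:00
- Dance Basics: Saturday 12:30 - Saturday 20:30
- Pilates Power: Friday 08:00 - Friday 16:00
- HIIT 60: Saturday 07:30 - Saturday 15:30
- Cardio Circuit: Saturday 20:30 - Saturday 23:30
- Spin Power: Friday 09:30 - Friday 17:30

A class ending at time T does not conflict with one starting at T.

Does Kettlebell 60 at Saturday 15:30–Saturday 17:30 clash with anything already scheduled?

Pilates Power: ends Friday 16:00 at or before Kettlebell 60 starts Saturday 15:30 → clear.
Spin Power: ends Friday 17:30 at or before Kettlebell 60 starts Saturday 15:30 → clear.
HIIT 60: ends Saturday 15:30 at or before Kettlebell 60 starts Saturday 15:30 → clear.
Zumba Intro: starts Saturday 08:00 before Kettlebell 60 ends Saturday 17:30, and ends Saturday 16:00 after Kettlebell 60 starts Saturday 15:30 → overlap.
Dance Basics: starts Saturday 12:30 before Kettlebell 60 ends Saturday 17:30, and ends Saturday 20:30 after Kettlebell 60 starts Saturday 15:30 → overlap.
Cardio Circuit: starts Saturday 20:30 at or after Kettlebell 60 ends Saturday 17:30 → clear.
Kettlebell 60 overlaps Dance Basics, Zumba Intro.

Yes — it overlaps Dance Basics, Zumba Intro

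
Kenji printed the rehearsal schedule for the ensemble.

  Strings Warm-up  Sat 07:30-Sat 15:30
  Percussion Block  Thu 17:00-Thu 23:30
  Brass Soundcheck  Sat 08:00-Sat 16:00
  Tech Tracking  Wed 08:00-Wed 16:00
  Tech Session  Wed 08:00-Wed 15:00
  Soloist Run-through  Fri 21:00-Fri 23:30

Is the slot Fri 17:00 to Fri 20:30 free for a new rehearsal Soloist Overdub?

Tech Session: ends Wed 15:00 at or before Soloist Overdub starts Fri 17:00 → clear.
Tech Tracking: ends Wed 16:00 at or before Soloist Overdub starts Fri 17:00 → clear.
Percussion Block: ends Thu 23:30 at or before Soloist Overdub starts Fri 17:00 → clear.
Soloist Run-through: starts Fri 21:00 at or after Soloist Overdub ends Fri 20:30 → clear.
Strings Warm-up: starts Sat 07:30 at or after Soloist Overdub ends Fri 20:30 → clear.
Brass Soundcheck: starts Sat 08:00 at or after Soloist Overdub ends Fri 20:30 → clear.

Yes — the slot is free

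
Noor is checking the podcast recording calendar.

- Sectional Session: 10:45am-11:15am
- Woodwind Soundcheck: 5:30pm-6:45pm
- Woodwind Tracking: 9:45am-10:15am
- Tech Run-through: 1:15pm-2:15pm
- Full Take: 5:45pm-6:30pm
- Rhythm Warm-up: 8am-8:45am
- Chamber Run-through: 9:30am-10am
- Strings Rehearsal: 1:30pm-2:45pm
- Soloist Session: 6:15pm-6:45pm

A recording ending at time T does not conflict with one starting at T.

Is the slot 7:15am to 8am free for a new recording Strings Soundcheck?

Rhythm Warm-up: starts 8am at or after Strings Soundcheck ends 8am → clear.
Chamber Run-through: starts 9:30am at or after Strings Soundcheck ends 8am → clear.
Woodwind Tracking: starts 9:45am at or after Strings Soundcheck ends 8am → clear.
Sectional Session: starts 10:45am at or after Strings Soundcheck ends 8am → clear.
Tech Run-through: starts 1:15pm at or after Strings Soundcheck ends 8am → clear.
Strings Rehearsal: starts 1:30pm at or after Strings Soundcheck ends 8am → clear.
Woodwind Soundcheck: starts 5:30pm at or after Strings Soundcheck ends 8am → clear.
Full Take: starts 5:45pm at or after Strings Soundcheck ends 8am → clear.
Soloist Session: starts 6:15pm at or after Strings Soundcheck ends 8am → clear.

Yes — the slot is free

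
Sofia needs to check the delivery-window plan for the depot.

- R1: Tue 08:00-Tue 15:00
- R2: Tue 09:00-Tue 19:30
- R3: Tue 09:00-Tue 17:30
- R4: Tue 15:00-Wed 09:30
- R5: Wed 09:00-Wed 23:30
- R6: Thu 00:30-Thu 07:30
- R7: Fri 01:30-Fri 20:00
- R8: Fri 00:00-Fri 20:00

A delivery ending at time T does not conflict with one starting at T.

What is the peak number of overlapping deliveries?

Walk through starts and ends in time order (an end at T is processed before a start at T):
Tue 08:00 start R1 → 1
Tue 09:00 start R2 → 2
Tue 09:00 start R3 → 3
Tue 15:00 end R1 → 2
Tue 15:00 start R4 → 3
Tue 17:30 end R3 → 2
Tue 19:30 end R2 → 1
Wed 09:00 start R5 → 2
Wed 09:30 end R4 → 1
Wed 23:30 end R5 → 0
Thu 00:30 start R6 → 1
Thu 07:30 end R6 → 0
Fri 00:00 start R8 → 1
Fri 01:30 start R7 → 2
Fri 20:00 end R7 → 1
Fri 20:00 end R8 → 0
Peak is 3, at Tue 09:00 (R1, R2, R3).

3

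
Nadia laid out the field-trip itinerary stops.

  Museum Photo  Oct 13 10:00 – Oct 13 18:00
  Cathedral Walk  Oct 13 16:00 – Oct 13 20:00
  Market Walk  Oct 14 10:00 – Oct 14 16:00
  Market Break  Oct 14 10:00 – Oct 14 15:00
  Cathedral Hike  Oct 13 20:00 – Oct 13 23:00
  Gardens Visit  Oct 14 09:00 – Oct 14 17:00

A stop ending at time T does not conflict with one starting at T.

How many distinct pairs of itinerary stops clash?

Sorted by start: Museum Photo, Cathedral Walk, Cathedral Hike, Gardens Visit, Market Walk, Market Break.
Cathedral Walk starts before Museum Photo ends → Museum Photo and Cathedral Walk overlap.
Cathedral Hike starts after Museum Photo ends; Museum Photo is clear from here.
Cathedral Hike starts exactly when Cathedral Walk ends (back-to-back, no overlap); Cathedral Walk is clear from here.
Gardens Visit starts after Cathedral Hike ends; Cathedral Hike is clear from here.
Market Walk starts before Gardens Visit ends → Gardens Visit and Market Walk overlap.
Market Break starts before Gardens Visit ends → Gardens Visit and Market Break overlap.
Market Break starts before Market Walk ends → Market Walk and Market Break overlap.
Overlapping pairs: Cathedral Walk & Museum Photo, Gardens Visit & Market Break, Gardens Visit & Market Walk, Market Break & Market Walk — 4 in total.

4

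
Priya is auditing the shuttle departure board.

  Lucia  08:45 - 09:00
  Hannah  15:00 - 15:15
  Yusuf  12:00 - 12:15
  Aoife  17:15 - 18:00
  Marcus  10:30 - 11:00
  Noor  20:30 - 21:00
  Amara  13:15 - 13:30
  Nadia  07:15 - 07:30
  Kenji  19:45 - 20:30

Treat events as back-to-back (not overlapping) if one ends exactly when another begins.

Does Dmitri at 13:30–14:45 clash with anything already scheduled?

Nadia: ends 07:30 at or before Dmitri starts 13:30 → clear.
Lucia: ends 09:00 at or before Dmitri starts 13:30 → clear.
Marcus: ends 11:00 at or before Dmitri starts 13:30 → clear.
Yusuf: ends 12:15 at or before Dmitri starts 13:30 → clear.
Amara: ends 13:30 at or before Dmitri starts 13:30 → clear.
Hannah: starts 15:00 at or after Dmitri ends 14:45 → clear.
Aoife: starts 17:15 at or after Dmitri ends 14:45 → clear.
Kenji: starts 19:45 at or after Dmitri ends 14:45 → clear.
Noor: starts 20:30 at or after Dmitri ends 14:45 → clear.

No — it doesn't clash with anything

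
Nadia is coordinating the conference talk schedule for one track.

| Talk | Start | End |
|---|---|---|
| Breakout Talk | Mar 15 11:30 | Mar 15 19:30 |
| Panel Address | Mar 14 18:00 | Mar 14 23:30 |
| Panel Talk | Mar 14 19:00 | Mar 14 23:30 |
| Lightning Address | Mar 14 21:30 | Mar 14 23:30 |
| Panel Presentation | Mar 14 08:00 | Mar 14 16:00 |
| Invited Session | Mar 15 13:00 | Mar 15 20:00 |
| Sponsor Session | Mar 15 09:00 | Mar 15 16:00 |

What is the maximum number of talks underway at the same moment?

Sweep the timeline, counting +1 at each start and −1 at each end (ends before starts at a tie):
Mar 14 08:00 start Panel Presentation → 1
Mar 14 16:00 end Panel Presentation → 0
Mar 14 18:00 start Panel Address → 1
Mar 14 19:00 start Panel Talk → 2
Mar 14 21:30 start Lightning Address → 3
Mar 14 23:30 end Lightning Address → 2
Mar 14 23:30 end Panel Address → 1
Mar 14 23:30 end Panel Talk → 0
Mar 15 09:00 start Sponsor Session → 1
Mar 15 11:30 start Breakout Talk → 2
Mar 15 13:00 start Invited Session → 3
Mar 15 16:00 end Sponsor Session → 2
Mar 15 19:30 end Breakout Talk → 1
Mar 15 20:00 end Invited Session → 0
Peak is 3, at Mar 14 21:30 (Lightning Address, Panel Address, Panel Talk).

3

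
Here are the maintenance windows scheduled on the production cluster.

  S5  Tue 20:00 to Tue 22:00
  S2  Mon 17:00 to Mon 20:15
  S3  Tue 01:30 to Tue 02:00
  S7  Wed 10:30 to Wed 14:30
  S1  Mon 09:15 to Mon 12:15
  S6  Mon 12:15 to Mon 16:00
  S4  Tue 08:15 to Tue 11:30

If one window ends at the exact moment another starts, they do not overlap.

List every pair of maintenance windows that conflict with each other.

Sorted by start: S1, S6, S2, S3, S4, S5, S7.
S6 starts exactly when S1 ends (back-to-back, no overlap) — done with S1.
S2 starts after S6 ends — done with S6.
S3 starts after S2 ends — done with S2.
S4 starts after S3 ends — done with S3.
S5 starts after S4 ends — done with S4.
S7 starts after S5 ends.

no conflicts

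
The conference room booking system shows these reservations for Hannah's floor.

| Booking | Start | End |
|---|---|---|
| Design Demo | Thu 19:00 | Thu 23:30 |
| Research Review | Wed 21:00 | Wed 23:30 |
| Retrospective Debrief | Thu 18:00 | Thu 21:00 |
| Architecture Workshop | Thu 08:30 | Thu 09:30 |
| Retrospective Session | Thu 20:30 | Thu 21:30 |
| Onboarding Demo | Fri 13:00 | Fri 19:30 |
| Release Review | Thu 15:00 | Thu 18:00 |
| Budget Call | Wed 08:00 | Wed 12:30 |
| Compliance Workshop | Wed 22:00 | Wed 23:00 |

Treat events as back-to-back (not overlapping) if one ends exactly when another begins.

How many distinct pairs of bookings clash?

4

Two intervals overlap when each starts before the other ends.
Sorted by start: Budget Call, Research Review, Compliance Workshop, Architecture Workshop, Release Review, Retrospective Debrief, Design Demo, Retrospective Session, Onboarding Demo.
Research Review starts after Budget Call ends — done with Budget Call.
Compliance Workshop starts before Research Review ends → Research Review and Compliance Workshop overlap.
Architecture Workshop starts after Research Review ends — done with Research Review.
Architecture Workshop starts after Compliance Workshop ends — done with Compliance Workshop.
Release Review starts after Architecture Workshop ends — done with Architecture Workshop.
Retrospective Debrief starts exactly when Release Review ends (back-to-back, no overlap) — done with Release Review.
Design Demo starts before Retrospective Debrief ends → Retrospective Debrief and Design Demo overlap.
Retrospective Session starts before Retrospective Debrief ends → Retrospective Debrief and Retrospective Session overlap.
Onboarding Demo starts after Retrospective Debrief ends.
Retrospective Session starts before Design Demo ends → Design Demo and Retrospective Session overlap.
Onboarding Demo starts after Design Demo ends.
Onboarding Demo starts after Retrospective Session ends.
Overlapping pairs: Compliance Workshop & Research Review, Design Demo & Retrospective Debrief, Design Demo & Retrospective Session, Retrospective Debrief & Retrospective Session — 4 in total.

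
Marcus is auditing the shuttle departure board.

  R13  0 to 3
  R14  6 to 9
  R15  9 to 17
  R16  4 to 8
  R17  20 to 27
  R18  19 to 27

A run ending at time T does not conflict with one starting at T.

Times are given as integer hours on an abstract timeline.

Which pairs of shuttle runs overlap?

Check each pair: they overlap iff neither finishes before the other starts.
Sorted by start: R13, R16, R14, R15, R18, R17.
R16 starts after R13 ends; R13 is clear from here.
R14 starts before R16 ends → R16 and R14 overlap.
R15 starts after R16 ends; R16 is clear from here.
R15 starts exactly when R14 ends (back-to-back, no overlap); R14 is clear from here.
R18 starts after R15 ends; R15 is clear from here.
R17 starts before R18 ends → R18 and R17 overlap.

R14 & R16, R17 & R18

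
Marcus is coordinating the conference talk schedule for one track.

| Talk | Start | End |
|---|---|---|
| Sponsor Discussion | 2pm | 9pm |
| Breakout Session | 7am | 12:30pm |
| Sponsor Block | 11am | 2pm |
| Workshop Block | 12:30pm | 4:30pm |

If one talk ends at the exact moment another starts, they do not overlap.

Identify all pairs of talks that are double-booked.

Check each pair: they overlap iff neither finishes before the other starts.
Sorted by start: Breakout Session, Sponsor Block, Workshop Block, Sponsor Discussion.
Sponsor Block starts before Breakout Session ends → Breakout Session and Sponsor Block overlap.
Workshop Block starts exactly when Breakout Session ends (back-to-back, no overlap); Breakout Session is clear from here.
Workshop Block starts before Sponsor Block ends → Sponsor Block and Workshop Block overlap.
Sponsor Discussion starts exactly when Sponsor Block ends (back-to-back, no overlap).
Sponsor Discussion starts before Workshop Block ends → Workshop Block and Sponsor Discussion overlap.

Breakout Session & Sponsor Block, Sponsor Block & Workshop Block, Sponsor Discussion & Workshop Block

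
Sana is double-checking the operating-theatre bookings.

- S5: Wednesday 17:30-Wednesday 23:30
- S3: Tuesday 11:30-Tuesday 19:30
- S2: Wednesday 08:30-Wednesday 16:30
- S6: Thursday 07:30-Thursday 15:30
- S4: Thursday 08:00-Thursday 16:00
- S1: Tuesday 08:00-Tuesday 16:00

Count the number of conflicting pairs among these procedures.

Sorted by start: S1, S3, S2, S5, S6, S4.
S3 starts before S1 ends → S1 and S3 overlap.
S2 starts after S1 ends; S1 is clear from here.
S2 starts after S3 ends; S3 is clear from here.
S5 starts after S2 ends; S2 is clear from here.
S6 starts after S5 ends; S5 is clear from here.
S4 starts before S6 ends → S6 and S4 overlap.
Overlapping pairs: S1 & S3, S4 & S6 — 2 in total.

2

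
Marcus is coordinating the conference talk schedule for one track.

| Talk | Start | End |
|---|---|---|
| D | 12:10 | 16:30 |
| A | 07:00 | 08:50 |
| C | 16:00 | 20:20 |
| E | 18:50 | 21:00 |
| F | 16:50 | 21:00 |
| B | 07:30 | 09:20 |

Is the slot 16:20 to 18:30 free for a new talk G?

No — it overlaps C, D, F

A: ends 08:50 at or before G starts 16:20 → clear.
B: ends 09:20 at or before G starts 16:20 → clear.
D: starts 12:10 before G ends 18:30, and ends 16:30 after G starts 16:20 → overlap.
C: starts 16:00 before G ends 18:30, and ends 20:20 after G starts 16:20 → overlap.
F: starts 16:50 before G ends 18:30, and ends 21:00 after G starts 16:20 → overlap.
E: starts 18:50 at or after G ends 18:30 → clear.
G overlaps C, D, F.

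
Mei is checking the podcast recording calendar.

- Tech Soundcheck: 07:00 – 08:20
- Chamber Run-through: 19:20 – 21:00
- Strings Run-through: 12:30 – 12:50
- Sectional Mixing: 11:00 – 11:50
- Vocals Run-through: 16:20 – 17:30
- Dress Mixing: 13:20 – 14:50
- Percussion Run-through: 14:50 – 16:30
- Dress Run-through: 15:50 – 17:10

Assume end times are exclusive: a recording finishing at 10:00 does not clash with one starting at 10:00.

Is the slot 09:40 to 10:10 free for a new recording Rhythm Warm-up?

Tech Soundcheck: ends 08:20 at or before Rhythm Warm-up starts 09:40 → clear.
Sectional Mixing: starts 11:00 at or after Rhythm Warm-up ends 10:10 → clear.
Strings Run-through: starts 12:30 at or after Rhythm Warm-up ends 10:10 → clear.
Dress Mixing: starts 13:20 at or after Rhythm Warm-up ends 10:10 → clear.
Percussion Run-through: starts 14:50 at or after Rhythm Warm-up ends 10:10 → clear.
Dress Run-through: starts 15:50 at or after Rhythm Warm-up ends 10:10 → clear.
Vocals Run-through: starts 16:20 at or after Rhythm Warm-up ends 10:10 → clear.
Chamber Run-through: starts 19:20 at or after Rhythm Warm-up ends 10:10 → clear.

Yes — the slot is free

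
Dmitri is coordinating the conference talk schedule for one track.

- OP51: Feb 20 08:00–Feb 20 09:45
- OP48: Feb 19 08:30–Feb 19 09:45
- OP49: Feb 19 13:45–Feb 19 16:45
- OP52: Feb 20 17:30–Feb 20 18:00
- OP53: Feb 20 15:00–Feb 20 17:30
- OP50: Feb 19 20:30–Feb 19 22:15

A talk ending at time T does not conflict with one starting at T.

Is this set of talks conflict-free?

Sorted by start: OP48, OP49, OP50, OP51, OP53, OP52.
OP49 starts after OP48 ends, so OP48 has no further overlaps.
OP50 starts after OP49 ends, so OP49 has no further overlaps.
OP51 starts after OP50 ends, so OP50 has no further overlaps.
OP53 starts after OP51 ends, so OP51 has no further overlaps.
OP52 starts exactly when OP53 ends (back-to-back, no overlap).
Every pair is clear; the schedule has no overlaps.

Yes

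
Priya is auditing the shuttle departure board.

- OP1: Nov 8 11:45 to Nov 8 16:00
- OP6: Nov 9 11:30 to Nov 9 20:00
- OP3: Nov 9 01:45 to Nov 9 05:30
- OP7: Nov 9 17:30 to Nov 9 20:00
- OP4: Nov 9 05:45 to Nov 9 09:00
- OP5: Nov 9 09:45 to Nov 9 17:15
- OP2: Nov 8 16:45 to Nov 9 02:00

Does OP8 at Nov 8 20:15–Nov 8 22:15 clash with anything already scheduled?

Yes — it overlaps OP2

OP1: ends Nov 8 16:00 at or before OP8 starts Nov 8 20:15 → clear.
OP2: starts Nov 8 16:45 before OP8 ends Nov 8 22:15, and ends Nov 9 02:00 after OP8 starts Nov 8 20:15 → overlap.
OP3: starts Nov 9 01:45 at or after OP8 ends Nov 8 22:15 → clear.
OP4: starts Nov 9 05:45 at or after OP8 ends Nov 8 22:15 → clear.
OP5: starts Nov 9 09:45 at or after OP8 ends Nov 8 22:15 → clear.
OP6: starts Nov 9 11:30 at or after OP8 ends Nov 8 22:15 → clear.
OP7: starts Nov 9 17:30 at or after OP8 ends Nov 8 22:15 → clear.
OP8 overlaps OP2.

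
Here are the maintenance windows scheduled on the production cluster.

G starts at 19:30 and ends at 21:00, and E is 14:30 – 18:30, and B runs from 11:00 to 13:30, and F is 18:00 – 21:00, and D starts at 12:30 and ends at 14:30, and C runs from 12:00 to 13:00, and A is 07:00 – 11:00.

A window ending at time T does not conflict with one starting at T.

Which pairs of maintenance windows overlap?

B & C, B & D, C & D, E & F, F & G

Sorted by start: A, B, C, D, E, F, G.
B starts exactly when A ends (back-to-back, no overlap), so A has no further overlaps.
C starts before B ends → B and C overlap.
D starts before B ends → B and D overlap.
E starts after B ends, so B has no further overlaps.
D starts before C ends → C and D overlap.
E starts after C ends, so C has no further overlaps.
E starts exactly when D ends (back-to-back, no overlap), so D has no further overlaps.
F starts before E ends → E and F overlap.
G starts after E ends.
G starts before F ends → F and G overlap.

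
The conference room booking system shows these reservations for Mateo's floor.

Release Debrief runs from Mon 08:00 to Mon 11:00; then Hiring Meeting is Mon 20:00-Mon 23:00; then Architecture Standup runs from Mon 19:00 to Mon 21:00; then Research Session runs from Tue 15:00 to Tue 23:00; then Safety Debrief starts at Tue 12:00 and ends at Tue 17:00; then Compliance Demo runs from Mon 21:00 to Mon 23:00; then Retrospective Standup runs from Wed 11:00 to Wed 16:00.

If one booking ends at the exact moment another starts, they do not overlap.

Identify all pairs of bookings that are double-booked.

Sorted by start: Release Debrief, Architecture Standup, Hiring Meeting, Compliance Demo, Safety Debrief, Research Session, Retrospective Standup.
Architecture Standup starts after Release Debrief ends — done with Release Debrief.
Hiring Meeting starts before Architecture Standup ends → Architecture Standup and Hiring Meeting overlap.
Compliance Demo starts exactly when Architecture Standup ends (back-to-back, no overlap) — done with Architecture Standup.
Compliance Demo starts before Hiring Meeting ends → Hiring Meeting and Compliance Demo overlap.
Safety Debrief starts after Hiring Meeting ends — done with Hiring Meeting.
Safety Debrief starts after Compliance Demo ends — done with Compliance Demo.
Research Session starts before Safety Debrief ends → Safety Debrief and Research Session overlap.
Retrospective Standup starts after Safety Debrief ends.
Retrospective Standup starts after Research Session ends.

Architecture Standup & Hiring Meeting, Compliance Demo & Hiring Meeting, Research Session & Safety Debrief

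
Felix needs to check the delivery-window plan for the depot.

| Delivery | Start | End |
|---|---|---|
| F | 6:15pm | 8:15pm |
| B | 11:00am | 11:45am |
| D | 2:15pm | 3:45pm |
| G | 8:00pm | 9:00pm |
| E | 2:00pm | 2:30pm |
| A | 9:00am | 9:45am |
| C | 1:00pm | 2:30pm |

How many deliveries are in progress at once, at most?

3

Walk through starts and ends in time order (an end at T is processed before a start at T):
9:00am start A → 1
9:45am end A → 0
11:00am start B → 1
11:45am end B → 0
1:00pm start C → 1
2:00pm start E → 2
2:15pm start D → 3
2:30pm end C → 2
2:30pm end E → 1
3:45pm end D → 0
6:15pm start F → 1
8:00pm start G → 2
8:15pm end F → 1
9:00pm end G → 0
Peak is 3, at 2:15pm (C, D, E).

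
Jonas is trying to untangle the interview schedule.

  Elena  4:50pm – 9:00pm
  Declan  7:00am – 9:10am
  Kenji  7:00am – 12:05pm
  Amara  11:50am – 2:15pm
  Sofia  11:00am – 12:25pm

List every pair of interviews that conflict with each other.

Amara & Kenji, Amara & Sofia, Declan & Kenji, Kenji & Sofia

Sorted by start: Declan, Kenji, Sofia, Amara, Elena.
Kenji starts before Declan ends → Declan and Kenji overlap.
Sofia starts after Declan ends; Declan is clear from here.
Sofia starts before Kenji ends → Kenji and Sofia overlap.
Amara starts before Kenji ends → Kenji and Amara overlap.
Elena starts after Kenji ends.
Amara starts before Sofia ends → Sofia and Amara overlap.
Elena starts after Sofia ends.
Elena starts after Amara ends.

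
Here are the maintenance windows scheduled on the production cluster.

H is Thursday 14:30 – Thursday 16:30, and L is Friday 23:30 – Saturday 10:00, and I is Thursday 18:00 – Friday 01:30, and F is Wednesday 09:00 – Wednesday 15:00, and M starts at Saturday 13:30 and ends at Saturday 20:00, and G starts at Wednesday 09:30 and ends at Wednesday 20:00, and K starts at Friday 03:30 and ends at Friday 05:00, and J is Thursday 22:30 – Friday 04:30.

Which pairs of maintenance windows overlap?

Sorted by start: F, G, H, I, J, K, L, M.
G starts before F ends → F and G overlap.
H starts after F ends, so nothing later overlaps F either.
H starts after G ends, so nothing later overlaps G either.
I starts after H ends, so nothing later overlaps H either.
J starts before I ends → I and J overlap.
K starts after I ends, so nothing later overlaps I either.
K starts before J ends → J and K overlap.
L starts after J ends, so nothing later overlaps J either.
L starts after K ends, so nothing later overlaps K either.
M starts after L ends.

F & G, I & J, J & K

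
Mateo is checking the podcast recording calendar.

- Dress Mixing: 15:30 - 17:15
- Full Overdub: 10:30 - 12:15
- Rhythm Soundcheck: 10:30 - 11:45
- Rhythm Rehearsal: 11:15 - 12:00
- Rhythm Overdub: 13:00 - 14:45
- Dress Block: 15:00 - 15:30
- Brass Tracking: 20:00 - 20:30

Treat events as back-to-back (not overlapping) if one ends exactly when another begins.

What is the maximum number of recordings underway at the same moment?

Sort all start/end points and keep a running count:
10:30 start Full Overdub → 1
10:30 start Rhythm Soundcheck → 2
11:15 start Rhythm Rehearsal → 3
11:45 end Rhythm Soundcheck → 2
12:00 end Rhythm Rehearsal → 1
12:15 end Full Overdub → 0
13:00 start Rhythm Overdub → 1
14:45 end Rhythm Overdub → 0
15:00 start Dress Block → 1
15:30 end Dress Block → 0
15:30 start Dress Mixing → 1
17:15 end Dress Mixing → 0
20:00 start Brass Tracking → 1
20:30 end Brass Tracking → 0
Peak is 3, at 11:15 (Full Overdub, Rhythm Rehearsal, Rhythm Soundcheck).

3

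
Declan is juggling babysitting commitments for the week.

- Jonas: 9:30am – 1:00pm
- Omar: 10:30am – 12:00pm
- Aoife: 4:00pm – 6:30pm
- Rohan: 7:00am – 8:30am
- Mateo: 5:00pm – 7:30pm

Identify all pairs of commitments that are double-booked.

Sorted by start: Rohan, Jonas, Omar, Aoife, Mateo.
Jonas starts after Rohan ends, so Rohan has no further overlaps.
Omar starts before Jonas ends → Jonas and Omar overlap.
Aoife starts after Jonas ends, so Jonas has no further overlaps.
Aoife starts after Omar ends, so Omar has no further overlaps.
Mateo starts before Aoife ends → Aoife and Mateo overlap.

Aoife & Mateo, Jonas & Omar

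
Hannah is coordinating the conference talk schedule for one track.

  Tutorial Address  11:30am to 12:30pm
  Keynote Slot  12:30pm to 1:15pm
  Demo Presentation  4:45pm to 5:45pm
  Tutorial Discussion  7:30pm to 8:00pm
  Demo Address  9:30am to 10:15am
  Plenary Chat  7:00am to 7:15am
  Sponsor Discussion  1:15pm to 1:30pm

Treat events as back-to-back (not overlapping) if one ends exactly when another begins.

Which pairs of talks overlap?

Two intervals overlap when each starts before the other ends.
Sorted by start: Plenary Chat, Demo Address, Tutorial Address, Keynote Slot, Sponsor Discussion, Demo Presentation, Tutorial Discussion.
Demo Address starts after Plenary Chat ends — done with Plenary Chat.
Tutorial Address starts after Demo Address ends — done with Demo Address.
Keynote Slot starts exactly when Tutorial Address ends (back-to-back, no overlap) — done with Tutorial Address.
Sponsor Discussion starts exactly when Keynote Slot ends (back-to-back, no overlap) — done with Keynote Slot.
Demo Presentation starts after Sponsor Discussion ends — done with Sponsor Discussion.
Tutorial Discussion starts after Demo Presentation ends.

no overlapping pairs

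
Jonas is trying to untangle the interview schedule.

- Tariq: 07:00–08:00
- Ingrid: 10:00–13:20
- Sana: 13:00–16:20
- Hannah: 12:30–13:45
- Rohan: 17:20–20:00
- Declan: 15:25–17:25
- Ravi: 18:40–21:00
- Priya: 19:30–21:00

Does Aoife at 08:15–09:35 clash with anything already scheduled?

Tariq: ends 08:00 at or before Aoife starts 08:15 → clear.
Ingrid: starts 10:00 at or after Aoife ends 09:35 → clear.
Hannah: starts 12:30 at or after Aoife ends 09:35 → clear.
Sana: starts 13:00 at or after Aoife ends 09:35 → clear.
Declan: starts 15:25 at or after Aoife ends 09:35 → clear.
Rohan: starts 17:20 at or after Aoife ends 09:35 → clear.
Ravi: starts 18:40 at or after Aoife ends 09:35 → clear.
Priya: starts 19:30 at or after Aoife ends 09:35 → clear.

No — it doesn't clash with anything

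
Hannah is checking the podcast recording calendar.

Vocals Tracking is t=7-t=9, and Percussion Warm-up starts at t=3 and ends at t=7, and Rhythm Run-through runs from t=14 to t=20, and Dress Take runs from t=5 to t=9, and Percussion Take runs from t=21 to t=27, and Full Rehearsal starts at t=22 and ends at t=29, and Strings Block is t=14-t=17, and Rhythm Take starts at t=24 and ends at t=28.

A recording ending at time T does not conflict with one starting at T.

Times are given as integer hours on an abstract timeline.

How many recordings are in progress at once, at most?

3

Sweep the timeline, counting +1 at each start and −1 at each end (ends before starts at a tie):
t=3 start Percussion Warm-up → 1
t=5 start Dress Take → 2
t=7 end Percussion Warm-up → 1
t=7 start Vocals Tracking → 2
t=9 end Dress Take → 1
t=9 end Vocals Tracking → 0
t=14 start Rhythm Run-through → 1
t=14 start Strings Block → 2
t=17 end Strings Block → 1
t=20 end Rhythm Run-through → 0
t=21 start Percussion Take → 1
t=22 start Full Rehearsal → 2
t=24 start Rhythm Take → 3
t=27 end Percussion Take → 2
t=28 end Rhythm Take → 1
t=29 end Full Rehearsal → 0
Peak is 3, at t=24 (Full Rehearsal, Percussion Take, Rhythm Take).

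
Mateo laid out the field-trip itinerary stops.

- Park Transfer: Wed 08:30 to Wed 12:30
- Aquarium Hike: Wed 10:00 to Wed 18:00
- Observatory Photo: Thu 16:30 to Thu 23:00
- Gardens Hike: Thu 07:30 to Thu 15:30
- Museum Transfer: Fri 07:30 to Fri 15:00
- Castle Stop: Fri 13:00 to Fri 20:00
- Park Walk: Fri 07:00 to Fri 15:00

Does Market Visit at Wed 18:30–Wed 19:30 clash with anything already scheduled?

Park Transfer: ends Wed 12:30 at or before Market Visit starts Wed 18:30 → clear.
Aquarium Hike: ends Wed 18:00 at or before Market Visit starts Wed 18:30 → clear.
Gardens Hike: starts Thu 07:30 at or after Market Visit ends Wed 19:30 → clear.
Observatory Photo: starts Thu 16:30 at or after Market Visit ends Wed 19:30 → clear.
Park Walk: starts Fri 07:00 at or after Market Visit ends Wed 19:30 → clear.
Museum Transfer: starts Fri 07:30 at or after Market Visit ends Wed 19:30 → clear.
Castle Stop: starts Fri 13:00 at or after Market Visit ends Wed 19:30 → clear.

No — it doesn't clash with anything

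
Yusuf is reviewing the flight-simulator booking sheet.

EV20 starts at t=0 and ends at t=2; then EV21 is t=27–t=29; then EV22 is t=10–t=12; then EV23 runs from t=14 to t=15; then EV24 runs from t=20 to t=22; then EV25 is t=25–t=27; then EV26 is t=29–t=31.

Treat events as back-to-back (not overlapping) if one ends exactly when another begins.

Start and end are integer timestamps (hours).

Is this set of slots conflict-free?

Yes

Two intervals overlap when each starts before the other ends.
Sorted by start: EV20, EV22, EV23, EV24, EV25, EV21, EV26.
EV22 starts after EV20 ends; EV20 is clear from here.
EV23 starts after EV22 ends; EV22 is clear from here.
EV24 starts after EV23 ends; EV23 is clear from here.
EV25 starts after EV24 ends; EV24 is clear from here.
EV21 starts exactly when EV25 ends (back-to-back, no overlap); EV25 is clear from here.
EV26 starts exactly when EV21 ends (back-to-back, no overlap).
Every pair is clear; the schedule has no overlaps.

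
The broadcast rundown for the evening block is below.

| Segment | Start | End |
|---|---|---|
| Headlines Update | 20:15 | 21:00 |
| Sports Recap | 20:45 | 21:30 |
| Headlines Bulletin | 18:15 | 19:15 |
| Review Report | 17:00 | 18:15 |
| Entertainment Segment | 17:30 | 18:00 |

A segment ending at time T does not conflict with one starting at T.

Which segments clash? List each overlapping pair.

Sorted by start: Review Report, Entertainment Segment, Headlines Bulletin, Headlines Update, Sports Recap.
Entertainment Segment starts before Review Report ends → Review Report and Entertainment Segment overlap.
Headlines Bulletin starts exactly when Review Report ends (back-to-back, no overlap) — done with Review Report.
Headlines Bulletin starts after Entertainment Segment ends — done with Entertainment Segment.
Headlines Update starts after Headlines Bulletin ends — done with Headlines Bulletin.
Sports Recap starts before Headlines Update ends → Headlines Update and Sports Recap overlap.

Entertainment Segment & Review Report, Headlines Update & Sports Recap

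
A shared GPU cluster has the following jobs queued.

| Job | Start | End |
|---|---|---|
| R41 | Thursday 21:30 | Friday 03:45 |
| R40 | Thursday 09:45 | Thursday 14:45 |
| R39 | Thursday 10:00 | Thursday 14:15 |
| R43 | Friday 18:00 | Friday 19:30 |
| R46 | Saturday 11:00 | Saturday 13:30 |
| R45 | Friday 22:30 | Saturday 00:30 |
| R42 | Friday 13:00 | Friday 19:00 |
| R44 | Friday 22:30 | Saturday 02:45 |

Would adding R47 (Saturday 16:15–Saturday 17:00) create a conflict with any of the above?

No — it doesn't clash with anything

R40: ends Thursday 14:45 at or before R47 starts Saturday 16:15 → clear.
R39: ends Thursday 14:15 at or before R47 starts Saturday 16:15 → clear.
R41: ends Friday 03:45 at or before R47 starts Saturday 16:15 → clear.
R42: ends Friday 19:00 at or before R47 starts Saturday 16:15 → clear.
R43: ends Friday 19:30 at or before R47 starts Saturday 16:15 → clear.
R44: ends Saturday 02:45 at or before R47 starts Saturday 16:15 → clear.
R45: ends Saturday 00:30 at or before R47 starts Saturday 16:15 → clear.
R46: ends Saturday 13:30 at or before R47 starts Saturday 16:15 → clear.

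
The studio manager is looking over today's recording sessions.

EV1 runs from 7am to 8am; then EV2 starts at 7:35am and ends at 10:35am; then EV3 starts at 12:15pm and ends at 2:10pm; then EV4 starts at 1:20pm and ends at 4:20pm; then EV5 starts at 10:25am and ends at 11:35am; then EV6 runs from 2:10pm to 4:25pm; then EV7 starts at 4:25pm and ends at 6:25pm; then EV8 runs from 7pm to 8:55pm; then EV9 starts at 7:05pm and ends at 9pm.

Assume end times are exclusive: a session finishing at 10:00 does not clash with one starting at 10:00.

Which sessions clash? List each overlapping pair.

EV1 & EV2, EV2 & EV5, EV3 & EV4, EV4 & EV6, EV8 & EV9

Sorted by start: EV1, EV2, EV5, EV3, EV4, EV6, EV7, EV8, EV9.
EV2 starts before EV1 ends → EV1 and EV2 overlap.
EV5 starts after EV1 ends, so nothing later overlaps EV1 either.
EV5 starts before EV2 ends → EV2 and EV5 overlap.
EV3 starts after EV2 ends, so nothing later overlaps EV2 either.
EV3 starts after EV5 ends, so nothing later overlaps EV5 either.
EV4 starts before EV3 ends → EV3 and EV4 overlap.
EV6 starts exactly when EV3 ends (back-to-back, no overlap), so nothing later overlaps EV3 either.
EV6 starts before EV4 ends → EV4 and EV6 overlap.
EV7 starts after EV4 ends, so nothing later overlaps EV4 either.
EV7 starts exactly when EV6 ends (back-to-back, no overlap), so nothing later overlaps EV6 either.
EV8 starts after EV7 ends, so nothing later overlaps EV7 either.
EV9 starts before EV8 ends → EV8 and EV9 overlap.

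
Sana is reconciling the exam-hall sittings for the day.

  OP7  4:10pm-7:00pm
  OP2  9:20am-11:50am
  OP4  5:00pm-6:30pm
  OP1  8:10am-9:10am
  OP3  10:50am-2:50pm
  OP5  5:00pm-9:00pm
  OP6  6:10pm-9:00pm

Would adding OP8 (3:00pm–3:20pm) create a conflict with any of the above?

No — it doesn't clash with anything

OP1: ends 9:10am at or before OP8 starts 3:00pm → clear.
OP2: ends 11:50am at or before OP8 starts 3:00pm → clear.
OP3: ends 2:50pm at or before OP8 starts 3:00pm → clear.
OP7: starts 4:10pm at or after OP8 ends 3:20pm → clear.
OP4: starts 5:00pm at or after OP8 ends 3:20pm → clear.
OP5: starts 5:00pm at or after OP8 ends 3:20pm → clear.
OP6: starts 6:10pm at or after OP8 ends 3:20pm → clear.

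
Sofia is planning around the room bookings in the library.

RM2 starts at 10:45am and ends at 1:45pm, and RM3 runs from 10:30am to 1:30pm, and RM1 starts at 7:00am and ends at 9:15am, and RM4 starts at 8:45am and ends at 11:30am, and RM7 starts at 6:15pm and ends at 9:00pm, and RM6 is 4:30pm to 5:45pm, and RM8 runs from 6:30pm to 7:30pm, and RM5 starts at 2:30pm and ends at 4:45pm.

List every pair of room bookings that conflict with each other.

Check each pair: they overlap iff neither finishes before the other starts.
Sorted by start: RM1, RM4, RM3, RM2, RM5, RM6, RM7, RM8.
RM4 starts before RM1 ends → RM1 and RM4 overlap.
RM3 starts after RM1 ends, so RM1 has no further overlaps.
RM3 starts before RM4 ends → RM4 and RM3 overlap.
RM2 starts before RM4 ends → RM4 and RM2 overlap.
RM5 starts after RM4 ends, so RM4 has no further overlaps.
RM2 starts before RM3 ends → RM3 and RM2 overlap.
RM5 starts after RM3 ends, so RM3 has no further overlaps.
RM5 starts after RM2 ends, so RM2 has no further overlaps.
RM6 starts before RM5 ends → RM5 and RM6 overlap.
RM7 starts after RM5 ends, so RM5 has no further overlaps.
RM7 starts after RM6 ends, so RM6 has no further overlaps.
RM8 starts before RM7 ends → RM7 and RM8 overlap.

RM1 & RM4, RM2 & RM3, RM2 & RM4, RM3 & RM4, RM5 & RM6, RM7 & RM8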